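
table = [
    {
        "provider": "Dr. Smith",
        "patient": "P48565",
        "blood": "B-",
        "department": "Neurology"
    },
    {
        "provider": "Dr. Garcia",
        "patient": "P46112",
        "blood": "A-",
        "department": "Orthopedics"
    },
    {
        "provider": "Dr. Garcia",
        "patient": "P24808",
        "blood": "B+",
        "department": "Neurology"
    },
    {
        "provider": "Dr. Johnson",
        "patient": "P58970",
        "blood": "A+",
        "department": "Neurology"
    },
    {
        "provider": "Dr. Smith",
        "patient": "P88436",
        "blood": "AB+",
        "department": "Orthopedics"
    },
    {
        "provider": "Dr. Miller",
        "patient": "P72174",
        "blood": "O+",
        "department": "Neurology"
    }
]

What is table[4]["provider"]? "Dr. Smith"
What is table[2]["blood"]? "B+"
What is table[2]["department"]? "Neurology"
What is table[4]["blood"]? "AB+"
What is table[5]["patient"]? "P72174"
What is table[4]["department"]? "Orthopedics"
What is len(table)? 6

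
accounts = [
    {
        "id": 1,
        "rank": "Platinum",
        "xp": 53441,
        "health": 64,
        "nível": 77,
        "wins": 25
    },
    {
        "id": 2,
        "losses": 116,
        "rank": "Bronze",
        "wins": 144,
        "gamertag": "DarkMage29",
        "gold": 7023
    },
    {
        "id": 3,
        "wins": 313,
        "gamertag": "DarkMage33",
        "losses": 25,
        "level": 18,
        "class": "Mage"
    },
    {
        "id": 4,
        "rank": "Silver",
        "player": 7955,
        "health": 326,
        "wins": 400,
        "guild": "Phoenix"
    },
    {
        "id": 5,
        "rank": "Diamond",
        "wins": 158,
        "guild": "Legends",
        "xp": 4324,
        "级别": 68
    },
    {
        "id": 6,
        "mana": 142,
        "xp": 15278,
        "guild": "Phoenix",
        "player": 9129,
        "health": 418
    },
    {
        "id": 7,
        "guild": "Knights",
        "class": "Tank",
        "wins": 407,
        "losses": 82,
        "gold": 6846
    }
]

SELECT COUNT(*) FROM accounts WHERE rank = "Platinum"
1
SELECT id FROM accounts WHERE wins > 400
[7]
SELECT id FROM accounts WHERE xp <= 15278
[5, 6]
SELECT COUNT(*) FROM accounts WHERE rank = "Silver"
1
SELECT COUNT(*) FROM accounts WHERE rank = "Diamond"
1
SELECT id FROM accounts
[1, 2, 3, 4, 5, 6, 7]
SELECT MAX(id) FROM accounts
7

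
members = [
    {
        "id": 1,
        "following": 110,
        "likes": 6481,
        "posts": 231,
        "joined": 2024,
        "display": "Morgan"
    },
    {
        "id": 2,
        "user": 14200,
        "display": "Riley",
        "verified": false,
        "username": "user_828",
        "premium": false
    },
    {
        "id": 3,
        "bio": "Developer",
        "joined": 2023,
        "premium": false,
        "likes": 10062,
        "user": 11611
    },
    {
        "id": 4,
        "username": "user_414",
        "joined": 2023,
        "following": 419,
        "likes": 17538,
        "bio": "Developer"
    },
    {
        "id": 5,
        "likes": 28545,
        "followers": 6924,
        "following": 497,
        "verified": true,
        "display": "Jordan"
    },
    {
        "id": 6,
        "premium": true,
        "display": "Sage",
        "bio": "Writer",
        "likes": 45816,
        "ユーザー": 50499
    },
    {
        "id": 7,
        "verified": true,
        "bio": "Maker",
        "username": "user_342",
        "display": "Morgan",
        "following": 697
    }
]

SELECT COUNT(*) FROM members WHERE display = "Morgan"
2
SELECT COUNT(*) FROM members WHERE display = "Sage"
1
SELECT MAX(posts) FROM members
231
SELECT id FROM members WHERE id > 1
[2, 3, 4, 5, 6, 7]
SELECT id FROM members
[1, 2, 3, 4, 5, 6, 7]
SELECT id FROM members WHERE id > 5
[6, 7]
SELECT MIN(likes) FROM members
6481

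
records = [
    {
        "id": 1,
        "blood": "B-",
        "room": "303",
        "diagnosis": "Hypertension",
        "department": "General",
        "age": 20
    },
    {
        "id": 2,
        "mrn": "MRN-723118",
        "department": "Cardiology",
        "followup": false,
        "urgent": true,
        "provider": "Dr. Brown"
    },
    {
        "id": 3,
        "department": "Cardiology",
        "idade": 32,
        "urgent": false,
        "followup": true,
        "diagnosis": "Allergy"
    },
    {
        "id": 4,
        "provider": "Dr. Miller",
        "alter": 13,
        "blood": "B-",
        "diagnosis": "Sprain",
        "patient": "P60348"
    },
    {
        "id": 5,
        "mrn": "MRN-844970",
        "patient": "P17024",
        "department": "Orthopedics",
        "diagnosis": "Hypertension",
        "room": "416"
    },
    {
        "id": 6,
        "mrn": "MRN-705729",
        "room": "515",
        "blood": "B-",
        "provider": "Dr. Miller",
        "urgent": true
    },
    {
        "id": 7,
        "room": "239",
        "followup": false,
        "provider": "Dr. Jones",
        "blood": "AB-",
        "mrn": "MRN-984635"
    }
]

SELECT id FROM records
[1, 2, 3, 4, 5, 6, 7]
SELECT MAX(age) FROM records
20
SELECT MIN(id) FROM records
1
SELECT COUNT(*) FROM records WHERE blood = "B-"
3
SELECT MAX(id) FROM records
7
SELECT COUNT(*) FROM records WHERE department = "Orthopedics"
1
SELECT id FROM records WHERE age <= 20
[1]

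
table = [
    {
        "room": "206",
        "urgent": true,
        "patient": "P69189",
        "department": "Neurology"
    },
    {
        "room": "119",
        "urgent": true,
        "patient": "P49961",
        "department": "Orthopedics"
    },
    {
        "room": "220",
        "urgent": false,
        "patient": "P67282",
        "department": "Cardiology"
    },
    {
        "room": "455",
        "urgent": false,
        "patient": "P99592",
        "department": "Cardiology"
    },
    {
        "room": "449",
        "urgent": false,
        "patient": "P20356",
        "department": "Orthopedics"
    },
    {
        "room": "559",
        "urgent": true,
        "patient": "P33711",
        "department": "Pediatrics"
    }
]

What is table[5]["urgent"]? True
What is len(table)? 6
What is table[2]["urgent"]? False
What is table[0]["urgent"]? True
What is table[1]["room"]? "119"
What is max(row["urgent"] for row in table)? True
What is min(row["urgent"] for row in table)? False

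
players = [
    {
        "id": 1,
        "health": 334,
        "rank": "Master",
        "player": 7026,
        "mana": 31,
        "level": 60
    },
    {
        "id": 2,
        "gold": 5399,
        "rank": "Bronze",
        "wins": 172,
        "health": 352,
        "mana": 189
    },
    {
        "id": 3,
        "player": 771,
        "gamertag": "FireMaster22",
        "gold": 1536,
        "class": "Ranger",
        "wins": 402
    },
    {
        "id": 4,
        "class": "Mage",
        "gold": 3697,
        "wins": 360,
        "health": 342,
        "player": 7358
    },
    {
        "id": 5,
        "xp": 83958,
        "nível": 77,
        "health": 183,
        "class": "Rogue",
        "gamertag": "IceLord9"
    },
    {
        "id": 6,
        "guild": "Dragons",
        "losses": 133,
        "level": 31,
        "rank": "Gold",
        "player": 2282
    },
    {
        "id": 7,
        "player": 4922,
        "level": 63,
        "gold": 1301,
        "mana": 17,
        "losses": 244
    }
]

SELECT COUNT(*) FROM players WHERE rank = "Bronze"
1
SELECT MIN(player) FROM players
771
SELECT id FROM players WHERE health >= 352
[2]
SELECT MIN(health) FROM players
183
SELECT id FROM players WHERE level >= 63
[7]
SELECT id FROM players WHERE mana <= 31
[1, 7]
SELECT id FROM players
[1, 2, 3, 4, 5, 6, 7]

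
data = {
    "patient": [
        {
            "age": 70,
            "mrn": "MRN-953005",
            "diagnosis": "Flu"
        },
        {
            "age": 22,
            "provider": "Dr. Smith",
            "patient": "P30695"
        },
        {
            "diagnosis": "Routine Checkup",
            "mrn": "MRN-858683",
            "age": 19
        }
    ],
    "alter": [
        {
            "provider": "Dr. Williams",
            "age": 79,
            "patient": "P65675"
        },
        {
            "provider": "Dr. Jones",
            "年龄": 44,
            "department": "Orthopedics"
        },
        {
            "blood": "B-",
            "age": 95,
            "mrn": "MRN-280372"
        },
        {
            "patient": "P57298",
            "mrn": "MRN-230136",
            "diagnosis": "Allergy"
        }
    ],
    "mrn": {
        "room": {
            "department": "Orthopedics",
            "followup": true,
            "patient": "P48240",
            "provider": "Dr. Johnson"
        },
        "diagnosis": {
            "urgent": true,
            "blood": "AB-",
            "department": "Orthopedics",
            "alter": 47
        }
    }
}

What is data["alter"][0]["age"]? 79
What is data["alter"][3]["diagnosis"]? "Allergy"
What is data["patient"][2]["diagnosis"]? "Routine Checkup"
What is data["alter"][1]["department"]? "Orthopedics"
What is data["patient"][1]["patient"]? "P30695"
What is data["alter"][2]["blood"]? "B-"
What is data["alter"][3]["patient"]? "P57298"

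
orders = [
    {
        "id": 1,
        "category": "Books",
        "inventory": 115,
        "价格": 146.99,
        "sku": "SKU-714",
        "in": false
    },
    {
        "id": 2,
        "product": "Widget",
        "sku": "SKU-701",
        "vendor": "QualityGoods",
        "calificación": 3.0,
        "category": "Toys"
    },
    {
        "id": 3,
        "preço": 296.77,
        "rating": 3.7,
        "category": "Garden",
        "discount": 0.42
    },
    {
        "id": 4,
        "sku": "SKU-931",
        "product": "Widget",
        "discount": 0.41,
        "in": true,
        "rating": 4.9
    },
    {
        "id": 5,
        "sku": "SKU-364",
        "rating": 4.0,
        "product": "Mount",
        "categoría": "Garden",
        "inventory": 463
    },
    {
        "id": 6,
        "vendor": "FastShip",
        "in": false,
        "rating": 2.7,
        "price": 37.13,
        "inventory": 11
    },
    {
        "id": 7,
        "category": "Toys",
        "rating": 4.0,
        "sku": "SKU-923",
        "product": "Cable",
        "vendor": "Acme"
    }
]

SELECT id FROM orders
[1, 2, 3, 4, 5, 6, 7]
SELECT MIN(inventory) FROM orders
11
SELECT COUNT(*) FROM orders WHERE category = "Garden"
1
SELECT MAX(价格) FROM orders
146.99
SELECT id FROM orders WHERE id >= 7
[7]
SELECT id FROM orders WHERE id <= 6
[1, 2, 3, 4, 5, 6]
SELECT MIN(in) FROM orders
False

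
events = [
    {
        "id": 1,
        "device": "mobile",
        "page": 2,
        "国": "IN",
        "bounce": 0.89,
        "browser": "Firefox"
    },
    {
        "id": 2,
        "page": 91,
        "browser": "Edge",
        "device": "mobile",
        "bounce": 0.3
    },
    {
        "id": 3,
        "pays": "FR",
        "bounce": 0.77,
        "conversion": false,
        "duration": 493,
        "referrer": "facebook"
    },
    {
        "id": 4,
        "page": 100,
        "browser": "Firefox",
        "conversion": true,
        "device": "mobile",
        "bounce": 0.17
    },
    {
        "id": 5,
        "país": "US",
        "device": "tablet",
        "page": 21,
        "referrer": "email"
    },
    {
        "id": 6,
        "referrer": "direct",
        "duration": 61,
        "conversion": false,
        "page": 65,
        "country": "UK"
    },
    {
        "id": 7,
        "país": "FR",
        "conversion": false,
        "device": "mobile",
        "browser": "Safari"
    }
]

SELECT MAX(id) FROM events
7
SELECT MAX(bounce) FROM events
0.89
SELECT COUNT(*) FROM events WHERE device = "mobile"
4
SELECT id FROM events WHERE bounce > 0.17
[1, 2, 3]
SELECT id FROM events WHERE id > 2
[3, 4, 5, 6, 7]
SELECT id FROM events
[1, 2, 3, 4, 5, 6, 7]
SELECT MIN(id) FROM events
1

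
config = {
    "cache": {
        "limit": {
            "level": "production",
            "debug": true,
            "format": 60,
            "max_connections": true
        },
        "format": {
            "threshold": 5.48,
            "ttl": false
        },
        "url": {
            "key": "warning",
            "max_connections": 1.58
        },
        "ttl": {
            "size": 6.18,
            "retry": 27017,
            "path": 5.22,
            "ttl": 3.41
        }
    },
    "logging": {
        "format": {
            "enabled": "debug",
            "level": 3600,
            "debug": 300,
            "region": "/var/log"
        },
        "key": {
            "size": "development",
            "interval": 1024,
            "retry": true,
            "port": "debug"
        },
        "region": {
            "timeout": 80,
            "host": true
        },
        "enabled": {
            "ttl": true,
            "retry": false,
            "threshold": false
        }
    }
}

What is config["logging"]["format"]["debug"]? 300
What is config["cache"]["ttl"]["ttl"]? 3.41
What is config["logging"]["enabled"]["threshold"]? False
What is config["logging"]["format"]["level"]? 3600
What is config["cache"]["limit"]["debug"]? True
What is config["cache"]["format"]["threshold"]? 5.48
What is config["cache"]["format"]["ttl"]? False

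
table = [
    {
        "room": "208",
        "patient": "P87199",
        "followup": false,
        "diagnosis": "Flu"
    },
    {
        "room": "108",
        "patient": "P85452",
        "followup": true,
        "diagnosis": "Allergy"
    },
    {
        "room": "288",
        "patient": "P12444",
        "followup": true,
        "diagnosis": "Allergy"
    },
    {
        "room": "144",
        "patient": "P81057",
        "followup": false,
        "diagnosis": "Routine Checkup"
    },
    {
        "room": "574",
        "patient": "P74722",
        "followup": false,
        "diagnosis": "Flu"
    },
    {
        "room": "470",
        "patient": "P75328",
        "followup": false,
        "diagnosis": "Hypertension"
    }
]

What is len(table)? 6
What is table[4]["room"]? "574"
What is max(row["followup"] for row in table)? True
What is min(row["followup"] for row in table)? False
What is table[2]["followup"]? True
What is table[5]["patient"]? "P75328"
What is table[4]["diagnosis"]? "Flu"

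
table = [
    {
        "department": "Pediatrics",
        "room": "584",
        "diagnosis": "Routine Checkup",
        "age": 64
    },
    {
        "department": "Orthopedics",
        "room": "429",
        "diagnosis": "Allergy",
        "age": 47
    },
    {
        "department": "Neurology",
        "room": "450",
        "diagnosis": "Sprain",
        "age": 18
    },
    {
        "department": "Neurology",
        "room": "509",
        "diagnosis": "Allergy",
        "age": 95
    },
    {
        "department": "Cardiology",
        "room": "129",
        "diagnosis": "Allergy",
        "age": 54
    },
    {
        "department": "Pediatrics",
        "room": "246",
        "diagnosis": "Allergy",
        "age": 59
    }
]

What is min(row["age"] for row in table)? 18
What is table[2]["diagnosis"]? "Sprain"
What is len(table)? 6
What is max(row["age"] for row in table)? 95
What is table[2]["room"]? "450"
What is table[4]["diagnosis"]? "Allergy"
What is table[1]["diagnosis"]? "Allergy"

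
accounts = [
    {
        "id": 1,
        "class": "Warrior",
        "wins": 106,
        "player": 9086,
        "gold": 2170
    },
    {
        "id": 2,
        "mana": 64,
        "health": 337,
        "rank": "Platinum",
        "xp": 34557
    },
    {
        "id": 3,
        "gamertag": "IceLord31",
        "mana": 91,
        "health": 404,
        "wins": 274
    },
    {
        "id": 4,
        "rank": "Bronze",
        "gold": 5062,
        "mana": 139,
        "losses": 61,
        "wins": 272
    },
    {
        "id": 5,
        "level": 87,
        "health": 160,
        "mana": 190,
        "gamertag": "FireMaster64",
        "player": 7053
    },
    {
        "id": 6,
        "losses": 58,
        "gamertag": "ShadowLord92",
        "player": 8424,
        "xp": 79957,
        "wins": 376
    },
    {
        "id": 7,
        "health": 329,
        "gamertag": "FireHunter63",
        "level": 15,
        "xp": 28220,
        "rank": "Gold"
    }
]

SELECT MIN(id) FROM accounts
1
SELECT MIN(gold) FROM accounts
2170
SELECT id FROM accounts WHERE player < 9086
[5, 6]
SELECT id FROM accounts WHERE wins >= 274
[3, 6]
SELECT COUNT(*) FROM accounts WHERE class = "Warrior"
1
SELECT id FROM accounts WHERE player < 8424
[5]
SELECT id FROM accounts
[1, 2, 3, 4, 5, 6, 7]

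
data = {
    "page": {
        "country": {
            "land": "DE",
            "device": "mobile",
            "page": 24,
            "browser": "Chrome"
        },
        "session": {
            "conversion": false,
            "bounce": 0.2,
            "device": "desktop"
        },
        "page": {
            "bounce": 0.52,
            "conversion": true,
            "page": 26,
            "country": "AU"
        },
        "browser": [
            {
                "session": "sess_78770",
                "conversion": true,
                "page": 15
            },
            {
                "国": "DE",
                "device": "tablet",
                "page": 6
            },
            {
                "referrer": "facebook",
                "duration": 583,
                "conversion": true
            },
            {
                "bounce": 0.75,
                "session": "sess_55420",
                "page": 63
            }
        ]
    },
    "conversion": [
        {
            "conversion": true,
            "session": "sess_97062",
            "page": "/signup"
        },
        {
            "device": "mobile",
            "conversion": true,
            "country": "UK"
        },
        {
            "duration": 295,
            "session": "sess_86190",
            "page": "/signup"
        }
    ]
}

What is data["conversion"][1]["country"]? "UK"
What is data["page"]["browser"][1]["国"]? "DE"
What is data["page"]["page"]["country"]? "AU"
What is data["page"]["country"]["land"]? "DE"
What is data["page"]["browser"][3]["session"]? "sess_55420"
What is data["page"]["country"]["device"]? "mobile"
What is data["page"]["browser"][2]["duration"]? 583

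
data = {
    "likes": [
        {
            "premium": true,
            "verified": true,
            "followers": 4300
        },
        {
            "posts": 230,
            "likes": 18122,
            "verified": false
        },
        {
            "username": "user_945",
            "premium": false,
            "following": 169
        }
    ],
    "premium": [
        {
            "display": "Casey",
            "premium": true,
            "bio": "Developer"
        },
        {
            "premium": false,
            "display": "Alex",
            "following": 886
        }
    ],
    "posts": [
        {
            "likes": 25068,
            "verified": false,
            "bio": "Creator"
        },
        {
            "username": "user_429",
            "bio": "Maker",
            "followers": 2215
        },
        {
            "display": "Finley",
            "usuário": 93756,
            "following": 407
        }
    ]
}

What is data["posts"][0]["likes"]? 25068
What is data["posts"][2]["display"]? "Finley"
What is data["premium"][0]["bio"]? "Developer"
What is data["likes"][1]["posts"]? 230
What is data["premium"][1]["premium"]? False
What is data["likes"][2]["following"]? 169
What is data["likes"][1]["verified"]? False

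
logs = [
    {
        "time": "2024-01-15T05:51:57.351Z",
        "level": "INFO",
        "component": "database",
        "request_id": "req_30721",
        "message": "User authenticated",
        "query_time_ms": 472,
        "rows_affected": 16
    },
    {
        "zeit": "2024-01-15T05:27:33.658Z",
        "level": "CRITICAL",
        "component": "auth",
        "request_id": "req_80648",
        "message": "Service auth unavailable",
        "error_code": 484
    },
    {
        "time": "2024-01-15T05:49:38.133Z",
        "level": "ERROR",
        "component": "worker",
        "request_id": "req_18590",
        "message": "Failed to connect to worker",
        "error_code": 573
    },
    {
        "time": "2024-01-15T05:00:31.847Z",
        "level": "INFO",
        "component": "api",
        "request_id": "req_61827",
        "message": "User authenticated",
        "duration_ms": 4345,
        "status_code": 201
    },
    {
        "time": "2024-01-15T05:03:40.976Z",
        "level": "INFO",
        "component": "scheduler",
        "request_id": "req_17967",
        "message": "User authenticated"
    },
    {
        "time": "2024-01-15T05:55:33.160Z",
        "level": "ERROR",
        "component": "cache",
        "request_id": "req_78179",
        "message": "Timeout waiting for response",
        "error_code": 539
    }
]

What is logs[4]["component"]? "scheduler"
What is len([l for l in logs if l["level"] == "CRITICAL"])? 1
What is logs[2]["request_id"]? "req_18590"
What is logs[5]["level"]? "ERROR"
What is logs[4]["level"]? "INFO"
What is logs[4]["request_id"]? "req_17967"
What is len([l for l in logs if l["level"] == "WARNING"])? 0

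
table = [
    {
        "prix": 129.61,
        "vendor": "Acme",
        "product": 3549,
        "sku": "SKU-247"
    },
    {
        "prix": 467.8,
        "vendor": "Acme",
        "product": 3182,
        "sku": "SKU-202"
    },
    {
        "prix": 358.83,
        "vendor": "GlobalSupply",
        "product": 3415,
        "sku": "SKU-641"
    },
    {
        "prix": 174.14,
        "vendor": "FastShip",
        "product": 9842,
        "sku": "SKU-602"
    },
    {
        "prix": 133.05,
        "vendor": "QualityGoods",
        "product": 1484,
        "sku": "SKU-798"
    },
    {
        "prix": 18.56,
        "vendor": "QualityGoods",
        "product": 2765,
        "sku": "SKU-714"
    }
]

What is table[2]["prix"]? 358.83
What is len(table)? 6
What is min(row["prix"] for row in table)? 18.56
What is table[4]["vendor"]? "QualityGoods"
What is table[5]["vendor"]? "QualityGoods"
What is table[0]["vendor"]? "Acme"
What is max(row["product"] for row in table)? 9842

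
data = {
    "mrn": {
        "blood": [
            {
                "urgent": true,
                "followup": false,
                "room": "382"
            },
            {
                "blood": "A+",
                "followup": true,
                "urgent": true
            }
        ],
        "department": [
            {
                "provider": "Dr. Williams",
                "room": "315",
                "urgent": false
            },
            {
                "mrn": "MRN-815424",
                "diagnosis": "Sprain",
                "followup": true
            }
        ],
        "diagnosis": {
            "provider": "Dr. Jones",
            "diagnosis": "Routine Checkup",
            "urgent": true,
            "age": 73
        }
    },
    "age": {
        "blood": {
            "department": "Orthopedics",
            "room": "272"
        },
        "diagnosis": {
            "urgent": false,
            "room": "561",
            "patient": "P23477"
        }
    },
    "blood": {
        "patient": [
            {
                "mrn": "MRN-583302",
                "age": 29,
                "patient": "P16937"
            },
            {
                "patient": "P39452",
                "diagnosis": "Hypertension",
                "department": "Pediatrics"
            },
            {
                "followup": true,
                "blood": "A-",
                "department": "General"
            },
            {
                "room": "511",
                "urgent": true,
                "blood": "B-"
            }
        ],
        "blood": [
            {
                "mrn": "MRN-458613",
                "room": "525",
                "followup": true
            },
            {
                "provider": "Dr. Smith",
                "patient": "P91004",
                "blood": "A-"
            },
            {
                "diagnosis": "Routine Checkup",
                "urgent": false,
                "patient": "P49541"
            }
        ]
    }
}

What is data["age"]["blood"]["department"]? "Orthopedics"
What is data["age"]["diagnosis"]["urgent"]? False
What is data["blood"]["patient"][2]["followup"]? True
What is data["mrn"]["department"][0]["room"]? "315"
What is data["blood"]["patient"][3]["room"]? "511"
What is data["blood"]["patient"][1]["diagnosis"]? "Hypertension"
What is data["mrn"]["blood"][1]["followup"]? True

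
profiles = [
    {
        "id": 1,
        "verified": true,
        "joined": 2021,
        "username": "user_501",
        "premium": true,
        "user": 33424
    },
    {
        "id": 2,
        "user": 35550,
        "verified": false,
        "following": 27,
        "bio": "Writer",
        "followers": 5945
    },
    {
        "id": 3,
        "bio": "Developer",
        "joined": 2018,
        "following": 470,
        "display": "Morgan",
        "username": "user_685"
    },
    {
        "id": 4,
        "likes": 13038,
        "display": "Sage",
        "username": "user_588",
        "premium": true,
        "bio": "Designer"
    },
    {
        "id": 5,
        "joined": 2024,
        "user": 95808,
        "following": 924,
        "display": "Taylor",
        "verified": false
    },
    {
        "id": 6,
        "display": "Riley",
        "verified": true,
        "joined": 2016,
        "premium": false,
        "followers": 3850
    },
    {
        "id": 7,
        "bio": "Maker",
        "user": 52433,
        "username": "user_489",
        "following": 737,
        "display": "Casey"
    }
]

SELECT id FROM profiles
[1, 2, 3, 4, 5, 6, 7]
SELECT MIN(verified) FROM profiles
False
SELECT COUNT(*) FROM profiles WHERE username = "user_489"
1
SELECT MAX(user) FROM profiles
95808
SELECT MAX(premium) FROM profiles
True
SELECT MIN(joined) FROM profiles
2016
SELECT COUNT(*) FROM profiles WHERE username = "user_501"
1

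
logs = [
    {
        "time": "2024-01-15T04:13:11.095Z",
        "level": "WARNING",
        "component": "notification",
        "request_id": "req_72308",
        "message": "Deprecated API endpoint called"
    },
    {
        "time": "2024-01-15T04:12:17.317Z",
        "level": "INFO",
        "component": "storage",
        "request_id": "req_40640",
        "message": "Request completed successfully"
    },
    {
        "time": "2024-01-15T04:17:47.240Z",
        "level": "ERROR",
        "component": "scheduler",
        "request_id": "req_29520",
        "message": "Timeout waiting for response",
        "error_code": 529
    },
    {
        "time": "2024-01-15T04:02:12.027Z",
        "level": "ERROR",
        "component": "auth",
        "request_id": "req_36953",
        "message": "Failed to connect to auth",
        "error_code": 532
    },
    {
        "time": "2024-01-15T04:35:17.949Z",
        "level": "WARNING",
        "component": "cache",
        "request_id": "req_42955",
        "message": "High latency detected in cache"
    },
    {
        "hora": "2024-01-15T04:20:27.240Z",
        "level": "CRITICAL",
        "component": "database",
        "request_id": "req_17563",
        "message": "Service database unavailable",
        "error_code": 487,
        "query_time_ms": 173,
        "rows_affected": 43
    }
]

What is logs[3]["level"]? "ERROR"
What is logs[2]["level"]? "ERROR"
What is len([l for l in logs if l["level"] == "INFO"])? 1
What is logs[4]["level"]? "WARNING"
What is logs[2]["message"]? "Timeout waiting for response"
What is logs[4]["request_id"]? "req_42955"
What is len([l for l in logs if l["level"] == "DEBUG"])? 0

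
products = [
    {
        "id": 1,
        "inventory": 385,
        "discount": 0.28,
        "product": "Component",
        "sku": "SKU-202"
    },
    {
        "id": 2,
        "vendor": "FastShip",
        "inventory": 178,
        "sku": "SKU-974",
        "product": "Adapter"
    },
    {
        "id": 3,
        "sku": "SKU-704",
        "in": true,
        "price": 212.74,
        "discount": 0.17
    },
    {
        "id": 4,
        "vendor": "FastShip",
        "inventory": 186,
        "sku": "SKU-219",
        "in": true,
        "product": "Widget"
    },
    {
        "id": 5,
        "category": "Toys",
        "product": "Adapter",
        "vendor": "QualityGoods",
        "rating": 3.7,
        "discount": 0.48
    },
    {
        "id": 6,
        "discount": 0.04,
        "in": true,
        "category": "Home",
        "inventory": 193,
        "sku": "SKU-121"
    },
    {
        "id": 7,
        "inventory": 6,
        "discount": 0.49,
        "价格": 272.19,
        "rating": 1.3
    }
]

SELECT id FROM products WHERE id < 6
[1, 2, 3, 4, 5]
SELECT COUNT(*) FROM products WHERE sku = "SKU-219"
1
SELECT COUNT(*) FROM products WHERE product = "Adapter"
2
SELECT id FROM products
[1, 2, 3, 4, 5, 6, 7]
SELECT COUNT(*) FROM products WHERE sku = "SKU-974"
1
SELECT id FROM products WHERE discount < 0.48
[1, 3, 6]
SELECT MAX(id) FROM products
7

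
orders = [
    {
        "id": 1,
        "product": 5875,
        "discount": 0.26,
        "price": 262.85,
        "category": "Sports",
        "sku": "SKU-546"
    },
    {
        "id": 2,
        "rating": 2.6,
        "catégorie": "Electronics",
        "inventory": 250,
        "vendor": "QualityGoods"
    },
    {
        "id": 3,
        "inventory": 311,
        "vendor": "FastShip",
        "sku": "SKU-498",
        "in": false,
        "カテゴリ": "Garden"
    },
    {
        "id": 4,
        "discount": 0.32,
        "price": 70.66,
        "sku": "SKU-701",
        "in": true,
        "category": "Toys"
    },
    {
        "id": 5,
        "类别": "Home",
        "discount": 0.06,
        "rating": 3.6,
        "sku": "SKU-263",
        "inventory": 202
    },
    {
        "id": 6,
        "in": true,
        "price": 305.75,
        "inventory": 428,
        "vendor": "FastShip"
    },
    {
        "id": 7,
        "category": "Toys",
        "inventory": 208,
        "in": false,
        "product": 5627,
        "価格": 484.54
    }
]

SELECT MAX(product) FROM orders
5875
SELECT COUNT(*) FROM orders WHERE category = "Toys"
2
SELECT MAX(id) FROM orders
7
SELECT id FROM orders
[1, 2, 3, 4, 5, 6, 7]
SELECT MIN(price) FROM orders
70.66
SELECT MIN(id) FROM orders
1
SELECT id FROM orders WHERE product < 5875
[7]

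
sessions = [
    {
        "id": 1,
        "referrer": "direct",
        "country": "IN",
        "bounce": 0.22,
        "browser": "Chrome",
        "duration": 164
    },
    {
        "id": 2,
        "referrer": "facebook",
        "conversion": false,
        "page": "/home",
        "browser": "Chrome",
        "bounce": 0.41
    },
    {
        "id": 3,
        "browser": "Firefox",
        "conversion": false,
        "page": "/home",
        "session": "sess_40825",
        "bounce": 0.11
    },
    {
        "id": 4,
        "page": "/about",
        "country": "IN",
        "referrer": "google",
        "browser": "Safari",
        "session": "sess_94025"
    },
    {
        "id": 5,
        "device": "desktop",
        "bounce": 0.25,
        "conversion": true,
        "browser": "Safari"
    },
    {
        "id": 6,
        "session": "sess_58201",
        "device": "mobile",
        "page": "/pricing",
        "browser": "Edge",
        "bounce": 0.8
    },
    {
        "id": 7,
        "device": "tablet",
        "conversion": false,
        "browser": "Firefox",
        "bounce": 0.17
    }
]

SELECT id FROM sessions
[1, 2, 3, 4, 5, 6, 7]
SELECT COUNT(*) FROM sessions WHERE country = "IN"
2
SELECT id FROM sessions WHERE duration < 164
[]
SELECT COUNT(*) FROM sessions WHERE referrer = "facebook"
1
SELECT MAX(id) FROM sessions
7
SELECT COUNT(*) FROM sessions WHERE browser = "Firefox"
2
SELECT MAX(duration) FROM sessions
164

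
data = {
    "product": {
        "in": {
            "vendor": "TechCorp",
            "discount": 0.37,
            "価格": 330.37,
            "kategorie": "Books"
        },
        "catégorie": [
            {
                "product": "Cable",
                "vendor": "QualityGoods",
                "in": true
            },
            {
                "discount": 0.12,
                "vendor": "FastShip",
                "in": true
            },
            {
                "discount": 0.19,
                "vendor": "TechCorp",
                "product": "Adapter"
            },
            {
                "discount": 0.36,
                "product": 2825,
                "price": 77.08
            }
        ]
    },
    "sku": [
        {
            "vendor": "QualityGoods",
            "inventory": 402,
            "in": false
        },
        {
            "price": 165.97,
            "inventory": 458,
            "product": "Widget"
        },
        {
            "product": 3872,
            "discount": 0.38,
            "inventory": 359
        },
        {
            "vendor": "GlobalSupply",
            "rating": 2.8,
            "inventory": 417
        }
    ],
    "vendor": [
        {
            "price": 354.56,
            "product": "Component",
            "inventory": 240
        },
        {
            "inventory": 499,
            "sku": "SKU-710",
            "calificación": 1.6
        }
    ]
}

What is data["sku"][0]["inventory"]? 402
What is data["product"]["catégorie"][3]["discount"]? 0.36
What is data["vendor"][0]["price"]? 354.56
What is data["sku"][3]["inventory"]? 417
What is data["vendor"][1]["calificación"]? 1.6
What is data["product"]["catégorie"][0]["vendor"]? "QualityGoods"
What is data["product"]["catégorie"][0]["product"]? "Cable"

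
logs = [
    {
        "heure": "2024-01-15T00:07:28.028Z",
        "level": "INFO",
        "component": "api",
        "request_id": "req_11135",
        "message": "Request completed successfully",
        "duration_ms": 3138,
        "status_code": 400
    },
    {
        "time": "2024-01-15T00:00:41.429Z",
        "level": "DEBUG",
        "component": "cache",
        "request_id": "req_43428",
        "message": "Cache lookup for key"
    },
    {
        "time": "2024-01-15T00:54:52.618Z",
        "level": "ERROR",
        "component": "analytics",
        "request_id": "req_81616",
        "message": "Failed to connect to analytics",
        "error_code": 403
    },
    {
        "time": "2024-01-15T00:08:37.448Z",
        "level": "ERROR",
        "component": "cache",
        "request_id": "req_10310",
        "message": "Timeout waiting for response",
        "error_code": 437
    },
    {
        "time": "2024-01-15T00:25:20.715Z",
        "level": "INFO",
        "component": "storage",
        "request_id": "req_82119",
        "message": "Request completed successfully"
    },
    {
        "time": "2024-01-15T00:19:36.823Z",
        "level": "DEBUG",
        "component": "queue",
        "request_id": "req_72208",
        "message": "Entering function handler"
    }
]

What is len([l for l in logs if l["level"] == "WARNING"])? 0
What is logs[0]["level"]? "INFO"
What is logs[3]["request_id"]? "req_10310"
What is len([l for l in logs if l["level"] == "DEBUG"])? 2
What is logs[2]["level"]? "ERROR"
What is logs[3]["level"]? "ERROR"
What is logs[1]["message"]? "Cache lookup for key"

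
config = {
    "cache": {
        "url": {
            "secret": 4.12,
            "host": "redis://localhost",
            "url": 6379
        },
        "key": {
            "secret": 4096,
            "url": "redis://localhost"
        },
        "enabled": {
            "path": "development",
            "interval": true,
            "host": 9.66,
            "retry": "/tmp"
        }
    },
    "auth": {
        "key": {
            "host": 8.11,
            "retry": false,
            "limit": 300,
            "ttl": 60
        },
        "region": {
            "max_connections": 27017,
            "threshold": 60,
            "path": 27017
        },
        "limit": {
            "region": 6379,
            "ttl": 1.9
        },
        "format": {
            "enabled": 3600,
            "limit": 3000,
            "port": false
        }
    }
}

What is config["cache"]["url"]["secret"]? 4.12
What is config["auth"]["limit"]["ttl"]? 1.9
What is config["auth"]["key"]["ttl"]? 60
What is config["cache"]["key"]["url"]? "redis://localhost"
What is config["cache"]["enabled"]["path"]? "development"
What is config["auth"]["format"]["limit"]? 3000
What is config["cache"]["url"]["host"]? "redis://localhost"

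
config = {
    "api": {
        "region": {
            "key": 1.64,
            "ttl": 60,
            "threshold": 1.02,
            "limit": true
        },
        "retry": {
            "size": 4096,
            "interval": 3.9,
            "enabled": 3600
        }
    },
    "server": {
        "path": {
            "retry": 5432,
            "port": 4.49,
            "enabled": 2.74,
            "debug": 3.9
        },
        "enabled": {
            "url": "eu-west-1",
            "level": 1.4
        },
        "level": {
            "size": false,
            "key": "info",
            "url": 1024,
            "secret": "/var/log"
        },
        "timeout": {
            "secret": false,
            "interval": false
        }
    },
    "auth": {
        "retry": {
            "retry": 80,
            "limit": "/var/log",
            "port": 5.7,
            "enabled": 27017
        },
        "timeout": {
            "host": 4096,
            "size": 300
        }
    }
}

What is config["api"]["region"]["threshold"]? 1.02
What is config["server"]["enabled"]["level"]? 1.4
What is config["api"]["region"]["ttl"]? 60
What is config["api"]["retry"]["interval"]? 3.9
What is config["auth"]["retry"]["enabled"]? 27017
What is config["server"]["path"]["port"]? 4.49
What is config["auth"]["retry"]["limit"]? "/var/log"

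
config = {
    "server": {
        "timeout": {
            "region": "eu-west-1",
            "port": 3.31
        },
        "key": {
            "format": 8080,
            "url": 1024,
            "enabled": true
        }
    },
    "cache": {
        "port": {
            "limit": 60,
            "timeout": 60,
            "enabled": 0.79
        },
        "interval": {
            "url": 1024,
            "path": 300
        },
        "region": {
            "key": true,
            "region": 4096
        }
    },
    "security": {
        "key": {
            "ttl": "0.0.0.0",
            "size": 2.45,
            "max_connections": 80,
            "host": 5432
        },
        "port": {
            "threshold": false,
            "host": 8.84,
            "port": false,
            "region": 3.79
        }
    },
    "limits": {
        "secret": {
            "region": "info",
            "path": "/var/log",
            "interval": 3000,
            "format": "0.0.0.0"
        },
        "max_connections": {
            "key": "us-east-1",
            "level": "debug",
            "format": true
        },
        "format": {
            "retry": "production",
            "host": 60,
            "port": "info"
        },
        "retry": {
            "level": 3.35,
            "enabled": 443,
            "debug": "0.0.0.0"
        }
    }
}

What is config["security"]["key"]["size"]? 2.45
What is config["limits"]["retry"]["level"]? 3.35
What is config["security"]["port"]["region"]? 3.79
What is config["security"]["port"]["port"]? False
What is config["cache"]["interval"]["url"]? 1024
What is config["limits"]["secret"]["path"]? "/var/log"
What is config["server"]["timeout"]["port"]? 3.31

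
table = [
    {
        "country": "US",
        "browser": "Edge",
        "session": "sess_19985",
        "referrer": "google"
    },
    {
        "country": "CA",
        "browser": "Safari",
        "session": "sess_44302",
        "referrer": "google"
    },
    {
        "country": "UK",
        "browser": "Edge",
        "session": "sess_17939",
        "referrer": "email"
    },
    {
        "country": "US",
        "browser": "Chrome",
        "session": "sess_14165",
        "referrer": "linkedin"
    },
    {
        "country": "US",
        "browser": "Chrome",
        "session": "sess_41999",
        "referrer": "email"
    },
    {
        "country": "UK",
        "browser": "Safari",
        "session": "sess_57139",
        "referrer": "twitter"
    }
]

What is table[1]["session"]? "sess_44302"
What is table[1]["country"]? "CA"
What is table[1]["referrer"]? "google"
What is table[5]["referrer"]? "twitter"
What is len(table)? 6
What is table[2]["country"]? "UK"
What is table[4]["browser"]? "Chrome"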